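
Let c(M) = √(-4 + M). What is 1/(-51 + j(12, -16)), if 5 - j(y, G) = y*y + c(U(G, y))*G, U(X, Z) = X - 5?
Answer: -19/4250 - 4*I/2125 ≈ -0.0044706 - 0.0018824*I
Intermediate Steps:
U(X, Z) = -5 + X
j(y, G) = 5 - y² - G*√(-9 + G) (j(y, G) = 5 - (y*y + √(-4 + (-5 + G))*G) = 5 - (y² + √(-9 + G)*G) = 5 - (y² + G*√(-9 + G)) = 5 + (-y² - G*√(-9 + G)) = 5 - y² - G*√(-9 + G))
1/(-51 + j(12, -16)) = 1/(-51 + (5 - 1*12² - 1*(-16)*√(-9 - 16))) = 1/(-51 + (5 - 1*144 - 1*(-16)*√(-25))) = 1/(-51 + (5 - 144 - 1*(-16)*5*I)) = 1/(-51 + (5 - 144 + 80*I)) = 1/(-51 + (-139 + 80*I)) = 1/(-190 + 80*I) = (-190 - 80*I)/42500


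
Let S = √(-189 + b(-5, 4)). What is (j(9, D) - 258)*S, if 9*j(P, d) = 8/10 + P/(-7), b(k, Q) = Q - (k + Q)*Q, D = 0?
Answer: -81287*I*√181/315 ≈ -3471.8*I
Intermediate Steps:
b(k, Q) = Q - Q*(Q + k) (b(k, Q) = Q - (Q + k)*Q = Q - Q*(Q + k))
S = I*√181 (S = √(-189 + 4*(1 - 1*4 - 1*(-5))) = √(-189 + 4*(1 - 4 + 5)) = √(-189 + 4*2) = √(-189 + 8) = √(-181) = I*√181 ≈ 13.454*I)
j(P, d) = 4/45 - P/63 (j(P, d) = (8/10 + P/(-7))/9 = (8*(⅒) + P*(-⅐))/9 = (⅘ - P/7)/9 = 4/45 - P/63)
(j(9, D) - 258)*S = ((4/45 - 1/63*9) - 258)*(I*√181) = ((4/45 - ⅐) - 258)*(I*√181) = (-17/315 - 258)*(I*√181) = -81287*I*√181/315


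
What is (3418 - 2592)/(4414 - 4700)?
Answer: -413/143 ≈ -2.8881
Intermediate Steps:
(3418 - 2592)/(4414 - 4700) = 826/(-286) = 826*(-1/286) = -413/143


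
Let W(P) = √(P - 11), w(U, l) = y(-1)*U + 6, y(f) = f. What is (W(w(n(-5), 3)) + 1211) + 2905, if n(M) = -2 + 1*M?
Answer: 4116 + √2 ≈ 4117.4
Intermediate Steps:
n(M) = -2 + M
w(U, l) = 6 - U (w(U, l) = -U + 6 = 6 - U)
W(P) = √(-11 + P)
(W(w(n(-5), 3)) + 1211) + 2905 = (√(-11 + (6 - (-2 - 5))) + 1211) + 2905 = (√(-11 + (6 - 1*(-7))) + 1211) + 2905 = (√(-11 + (6 + 7)) + 1211) + 2905 = (√(-11 + 13) + 1211) + 2905 = (√2 + 1211) + 2905 = (1211 + √2) + 2905 = 4116 + √2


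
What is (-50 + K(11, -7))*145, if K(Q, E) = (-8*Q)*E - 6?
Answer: 81200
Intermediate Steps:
K(Q, E) = -6 - 8*E*Q (K(Q, E) = -8*E*Q - 6 = -6 - 8*E*Q)
(-50 + K(11, -7))*145 = (-50 + (-6 - 8*(-7)*11))*145 = (-50 + (-6 + 616))*145 = (-50 + 610)*145 = 560*145 = 81200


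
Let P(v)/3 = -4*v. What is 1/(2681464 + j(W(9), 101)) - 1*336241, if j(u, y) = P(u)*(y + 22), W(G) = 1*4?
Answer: -899632969959/2675560 ≈ -3.3624e+5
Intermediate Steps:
P(v) = -12*v (P(v) = 3*(-4*v) = -12*v)
W(G) = 4
j(u, y) = -12*u*(22 + y) (j(u, y) = (-12*u)*(y + 22) = (-12*u)*(22 + y) = -12*u*(22 + y))
1/(2681464 + j(W(9), 101)) - 1*336241 = 1/(2681464 - 12*4*(22 + 101)) - 1*336241 = 1/(2681464 - 12*4*123) - 336241 = 1/(2681464 - 5904) - 336241 = 1/2675560 - 336241 = -899632969959/2675560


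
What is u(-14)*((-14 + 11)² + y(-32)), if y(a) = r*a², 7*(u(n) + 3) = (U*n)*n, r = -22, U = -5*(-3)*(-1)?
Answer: 9525537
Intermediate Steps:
U = -15 (U = 15*(-1) = -15)
u(n) = -3 - 15*n²/7 (u(n) = -3 + ((-15*n)*n)/7 = -3 + (-15*n²)/7 = -3 - 15*n²/7)
y(a) = -22*a²
u(-14)*((-14 + 11)² + y(-32)) = (-3 - 15/7*(-14)²)*((-14 + 11)² - 22*(-32)²) = (-3 - 15/7*196)*((-3)² - 22*1024) = (-3 - 420)*(9 - 22528) = -423*(-22519) = 9525537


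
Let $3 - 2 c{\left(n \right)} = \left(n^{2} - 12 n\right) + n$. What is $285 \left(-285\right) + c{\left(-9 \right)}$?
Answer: $- \frac{162627}{2} \approx -81314.0$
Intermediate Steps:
$c{\left(n \right)} = \frac{3}{2} - \frac{n^{2}}{2} + \frac{11 n}{2}$ ($c{\left(n \right)} = \frac{3}{2} - \frac{\left(n^{2} - 12 n\right) + n}{2} = \frac{3}{2} - \frac{n^{2} - 11 n}{2} = \frac{3}{2} - \left(\frac{n^{2}}{2} - \frac{11 n}{2}\right) = \frac{3}{2} - \frac{n^{2}}{2} + \frac{11 n}{2}$)
$285 \left(-285\right) + c{\left(-9 \right)} = 285 \left(-285\right) + \left(\frac{3}{2} - \frac{\left(-9\right)^{2}}{2} + \frac{11}{2} \left(-9\right)\right) = -81225 - \frac{177}{2} = - \frac{162627}{2}$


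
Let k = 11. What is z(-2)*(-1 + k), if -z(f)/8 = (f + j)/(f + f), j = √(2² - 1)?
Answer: -40 + 20*√3 ≈ -5.3590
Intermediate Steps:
j = √3 (j = √(4 - 1) = √3 ≈ 1.7320)
z(f) = -4*(f + √3)/f (z(f) = -8*(f + √3)/(f + f) = -8*(f + √3)/(2*f) = -8*(f + √3)*1/(2*f) = -4*(f + √3)/f)
z(-2)*(-1 + k) = (-4 - 4*√3/(-2))*(-1 + 11) = (-4 - 4*√3*(-½))*10 = (-4 + 2*√3)*10 = -40 + 20*√3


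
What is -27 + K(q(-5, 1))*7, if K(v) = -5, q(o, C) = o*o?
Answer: -62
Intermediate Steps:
q(o, C) = o**2
-27 + K(q(-5, 1))*7 = -27 - 5*7 = -27 - 35 = -62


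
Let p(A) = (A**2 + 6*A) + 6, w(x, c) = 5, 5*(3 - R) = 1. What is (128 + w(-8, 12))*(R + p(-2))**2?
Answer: 2128/25 ≈ 85.120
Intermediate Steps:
R = 14/5 (R = 3 - 1/5*1 = 3 - 1/5 = 14/5 ≈ 2.8000)
p(A) = 6 + A**2 + 6*A
(128 + w(-8, 12))*(R + p(-2))**2 = (128 + 5)*(14/5 + (6 + (-2)**2 + 6*(-2)))**2 = 133*(14/5 + (6 + 4 - 12))**2 = 133*(14/5 - 2)**2 = 133*(4/5)**2 = 133*(16/25) = 2128/25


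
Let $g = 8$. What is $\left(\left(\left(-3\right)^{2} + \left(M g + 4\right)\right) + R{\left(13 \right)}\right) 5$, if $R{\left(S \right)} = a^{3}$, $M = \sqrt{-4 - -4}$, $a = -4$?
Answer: $-255$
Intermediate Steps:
$M = 0$ ($M = \sqrt{-4 + \left(-1 + 5\right)} = \sqrt{-4 + 4} = \sqrt{0} = 0$)
$R{\left(S \right)} = -64$ ($R{\left(S \right)} = \left(-4\right)^{3} = -64$)
$\left(\left(\left(-3\right)^{2} + \left(M g + 4\right)\right) + R{\left(13 \right)}\right) 5 = \left(\left(\left(-3\right)^{2} + \left(0 \cdot 8 + 4\right)\right) - 64\right) 5 = \left(\left(9 + \left(0 + 4\right)\right) - 64\right) 5 = \left(\left(9 + 4\right) - 64\right) 5 = \left(13 - 64\right) 5 = \left(-51\right) 5 = -255$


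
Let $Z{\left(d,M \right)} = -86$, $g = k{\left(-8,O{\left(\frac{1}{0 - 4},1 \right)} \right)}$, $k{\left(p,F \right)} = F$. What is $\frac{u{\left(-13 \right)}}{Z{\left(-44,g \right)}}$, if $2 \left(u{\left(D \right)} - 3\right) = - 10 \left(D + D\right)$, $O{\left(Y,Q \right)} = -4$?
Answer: $- \frac{133}{86} \approx -1.5465$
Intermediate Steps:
$g = -4$
$u{\left(D \right)} = 3 - 10 D$ ($u{\left(D \right)} = 3 + \frac{\left(-10\right) \left(D + D\right)}{2} = 3 + \frac{\left(-10\right) 2 D}{2} = 3 + \frac{\left(-20\right) D}{2} = 3 - 10 D$)
$\frac{u{\left(-13 \right)}}{Z{\left(-44,g \right)}} = \frac{3 - -130}{-86} = \left(3 + 130\right) \left(- \frac{1}{86}\right) = 133 \left(- \frac{1}{86}\right) = - \frac{133}{86}$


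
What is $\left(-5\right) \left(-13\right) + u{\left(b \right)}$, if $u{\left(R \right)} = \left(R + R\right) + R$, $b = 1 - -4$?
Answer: $80$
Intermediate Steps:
$b = 5$ ($b = 1 + 4 = 5$)
$u{\left(R \right)} = 3 R$ ($u{\left(R \right)} = 2 R + R = 3 R$)
$\left(-5\right) \left(-13\right) + u{\left(b \right)} = \left(-5\right) \left(-13\right) + 3 \cdot 5 = 65 + 15 = 80$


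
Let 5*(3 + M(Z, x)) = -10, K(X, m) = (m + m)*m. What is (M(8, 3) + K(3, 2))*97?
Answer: 291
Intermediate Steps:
K(X, m) = 2*m² (K(X, m) = (2*m)*m = 2*m²)
M(Z, x) = -5 (M(Z, x) = -3 + (⅕)*(-10) = -3 - 2 = -5)
(M(8, 3) + K(3, 2))*97 = (-5 + 2*2²)*97 = (-5 + 2*4)*97 = (-5 + 8)*97 = 3*97 = 291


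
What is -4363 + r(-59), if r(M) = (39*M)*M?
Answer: 131396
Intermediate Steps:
r(M) = 39*M**2
-4363 + r(-59) = -4363 + 39*(-59)**2 = -4363 + 39*3481 = -4363 + 135759 = 131396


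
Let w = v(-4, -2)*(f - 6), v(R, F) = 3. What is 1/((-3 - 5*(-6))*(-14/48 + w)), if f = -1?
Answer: -8/4599 ≈ -0.0017395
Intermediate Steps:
w = -21 (w = 3*(-1 - 6) = 3*(-7) = -21)
1/((-3 - 5*(-6))*(-14/48 + w)) = 1/((-3 - 5*(-6))*(-14/48 - 21)) = 1/((-3 + 30)*(-14*1/48 - 21)) = 1/(27*(-7/24 - 21)) = 1/(27*(-511/24)) = 1/(-4599/8) = -8/4599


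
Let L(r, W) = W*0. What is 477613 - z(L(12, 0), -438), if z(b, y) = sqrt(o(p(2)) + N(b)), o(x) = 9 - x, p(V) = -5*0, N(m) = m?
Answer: 477610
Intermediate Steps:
L(r, W) = 0
p(V) = 0
z(b, y) = sqrt(9 + b) (z(b, y) = sqrt((9 - 1*0) + b) = sqrt((9 + 0) + b) = sqrt(9 + b))
477613 - z(L(12, 0), -438) = 477613 - sqrt(9 + 0) = 477613 - sqrt(9) = 477613 - 1*3 = 477613 - 3 = 477610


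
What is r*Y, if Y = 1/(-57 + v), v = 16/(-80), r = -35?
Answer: 175/286 ≈ 0.61189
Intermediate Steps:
v = -⅕ (v = 16*(-1/80) = -⅕ ≈ -0.20000)
Y = -5/286 (Y = 1/(-57 - ⅕) = 1/(-286/5) = -5/286 ≈ -0.017483)
r*Y = -35*(-5/286) = 175/286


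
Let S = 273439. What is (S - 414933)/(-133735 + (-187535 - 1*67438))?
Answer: 70747/194354 ≈ 0.36401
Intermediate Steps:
(S - 414933)/(-133735 + (-187535 - 1*67438)) = (273439 - 414933)/(-133735 + (-187535 - 1*67438)) = -141494/(-133735 + (-187535 - 67438)) = -141494/(-133735 - 254973) = -141494/(-388708) = -141494*(-1/388708) = 70747/194354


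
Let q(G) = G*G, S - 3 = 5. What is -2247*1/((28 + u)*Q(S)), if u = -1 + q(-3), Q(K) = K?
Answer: -749/96 ≈ -7.8021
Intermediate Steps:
S = 8 (S = 3 + 5 = 8)
q(G) = G**2
u = 8 (u = -1 + (-3)**2 = -1 + 9 = 8)
-2247*1/((28 + u)*Q(S)) = -2247*1/(8*(28 + 8)) = -2247/(8*36) = -2247/288 = -2247*1/288 = -749/96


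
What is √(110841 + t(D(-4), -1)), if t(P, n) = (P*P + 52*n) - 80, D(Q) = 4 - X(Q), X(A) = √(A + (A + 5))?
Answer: √(110722 - 8*I*√3) ≈ 332.75 - 0.021*I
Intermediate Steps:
X(A) = √(5 + 2*A) (X(A) = √(A + (5 + A)) = √(5 + 2*A))
D(Q) = 4 - √(5 + 2*Q)
t(P, n) = -80 + P² + 52*n (t(P, n) = (P² + 52*n) - 80 = -80 + P² + 52*n)
√(110841 + t(D(-4), -1)) = √(110841 + (-80 + (4 - √(5 + 2*(-4)))² + 52*(-1))) = √(110841 + (-80 + (4 - √(5 - 8))² - 52)) = √(110841 + (-80 + (4 - √(-3))² - 52)) = √(110841 + (-80 + (4 - I*√3)² - 52)) = √(110841 + (-132 + (4 - I*√3)²)) = √(110709 + (4 - I*√3)²)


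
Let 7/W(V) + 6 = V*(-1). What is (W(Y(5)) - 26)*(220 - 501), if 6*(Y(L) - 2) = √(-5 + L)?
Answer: 60415/8 ≈ 7551.9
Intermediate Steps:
Y(L) = 2 + √(-5 + L)/6
W(V) = 7/(-6 - V) (W(V) = 7/(-6 + V*(-1)) = 7/(-6 - V))
(W(Y(5)) - 26)*(220 - 501) = (-7/(6 + (2 + √(-5 + 5)/6)) - 26)*(220 - 501) = (-7/(6 + (2 + √0/6)) - 26)*(-281) = (-7/(6 + (2 + (⅙)*0)) - 26)*(-281) = (-7/(6 + (2 + 0)) - 26)*(-281) = (-7/(6 + 2) - 26)*(-281) = (-7/8 - 26)*(-281) = -215/8*(-281) = 60415/8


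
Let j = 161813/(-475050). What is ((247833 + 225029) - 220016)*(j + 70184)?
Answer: 1405012435635567/79175 ≈ 1.7746e+10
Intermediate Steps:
j = -161813/475050 (j = 161813*(-1/475050) = -161813/475050 ≈ -0.34062)
((247833 + 225029) - 220016)*(j + 70184) = ((247833 + 225029) - 220016)*(-161813/475050 + 70184) = (472862 - 220016)*(33340747387/475050) = 252846*(33340747387/475050) = 1405012435635567/79175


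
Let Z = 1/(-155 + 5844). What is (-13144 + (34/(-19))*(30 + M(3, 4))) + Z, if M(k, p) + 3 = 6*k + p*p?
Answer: -1432547071/108091 ≈ -13253.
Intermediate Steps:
Z = 1/5689 ≈ 0.00017578
M(k, p) = -3 + p² + 6*k (M(k, p) = -3 + (6*k + p*p) = -3 + (6*k + p²) = -3 + (p² + 6*k) = -3 + p² + 6*k)
(-13144 + (34/(-19))*(30 + M(3, 4))) + Z = (-13144 + (34/(-19))*(30 + (-3 + 4² + 6*3))) + 1/5689 = (-13144 + (34*(-1/19))*(30 + (-3 + 16 + 18))) + 1/5689 = (-13144 - 34*(30 + 31)/19) + 1/5689 = (-13144 - 34/19*61) + 1/5689 = (-13144 - 2074/19) + 1/5689 = -251810/19 + 1/5689 = -1432547071/108091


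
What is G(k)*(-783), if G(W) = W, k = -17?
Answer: 13311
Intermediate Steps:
G(k)*(-783) = -17*(-783) = 13311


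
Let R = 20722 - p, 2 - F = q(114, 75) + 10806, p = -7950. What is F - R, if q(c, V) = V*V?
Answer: -45101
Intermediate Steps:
q(c, V) = V²
F = -16429 (F = 2 - (75² + 10806) = 2 - (5625 + 10806) = 2 - 1*16431 = 2 - 16431 = -16429)
R = 28672 (R = 20722 - 1*(-7950) = 20722 + 7950 = 28672)
F - R = -16429 - 1*28672 = -16429 - 28672 = -45101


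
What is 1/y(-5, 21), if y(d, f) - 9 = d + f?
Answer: 1/25 ≈ 0.040000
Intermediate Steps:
y(d, f) = 9 + d + f (y(d, f) = 9 + (d + f) = 9 + d + f)
1/y(-5, 21) = 1/(9 - 5 + 21) = 1/25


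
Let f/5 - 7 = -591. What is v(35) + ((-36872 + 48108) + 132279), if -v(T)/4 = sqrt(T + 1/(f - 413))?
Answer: 143515 - 4*sqrt(388807782)/3333 ≈ 1.4349e+5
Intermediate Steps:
f = -2920 (f = 35 + 5*(-591) = 35 - 2955 = -2920)
v(T) = -4*sqrt(-1/3333 + T) (v(T) = -4*sqrt(T + 1/(-2920 - 413)) = -4*sqrt(T + 1/(-3333)) = -4*sqrt(T - 1/3333) = -4*sqrt(-1/3333 + T))
v(35) + ((-36872 + 48108) + 132279) = -4*sqrt(-3333 + 11108889*35)/3333 + ((-36872 + 48108) + 132279) = -4*sqrt(-3333 + 388811115)/3333 + (11236 + 132279) = -4*sqrt(388807782)/3333 + 143515 = 143515 - 4*sqrt(388807782)/3333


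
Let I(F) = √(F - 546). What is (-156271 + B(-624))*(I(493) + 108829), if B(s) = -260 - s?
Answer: -16967202903 - 155907*I*√53 ≈ -1.6967e+10 - 1.135e+6*I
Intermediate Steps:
I(F) = √(-546 + F)
(-156271 + B(-624))*(I(493) + 108829) = (-156271 + (-260 - 1*(-624)))*(√(-546 + 493) + 108829) = (-156271 + (-260 + 624))*(√(-53) + 108829) = (-156271 + 364)*(I*√53 + 108829) = -155907*(108829 + I*√53) = -16967202903 - 155907*I*√53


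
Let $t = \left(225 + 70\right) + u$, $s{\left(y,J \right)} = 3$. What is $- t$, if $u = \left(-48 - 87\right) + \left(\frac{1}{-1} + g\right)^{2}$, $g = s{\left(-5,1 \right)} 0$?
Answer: $-161$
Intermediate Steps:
$g = 0$ ($g = 3 \cdot 0 = 0$)
$u = -134$ ($u = \left(-48 - 87\right) + \left(\frac{1}{-1} + 0\right)^{2} = -135 + \left(-1 + 0\right)^{2} = -135 + \left(-1\right)^{2} = -135 + 1 = -134$)
$t = 161$ ($t = \left(225 + 70\right) - 134 = 295 - 134 = 161$)
$- t = \left(-1\right) 161 = -161$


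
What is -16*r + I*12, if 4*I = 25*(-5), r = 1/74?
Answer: -13883/37 ≈ -375.22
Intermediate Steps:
r = 1/74 ≈ 0.013514
I = -125/4 (I = (25*(-5))/4 = (¼)*(-125) = -125/4 ≈ -31.250)
-16*r + I*12 = -16*1/74 - 125/4*12 = -8/37 - 375 = -13883/37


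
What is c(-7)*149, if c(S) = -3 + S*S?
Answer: 6854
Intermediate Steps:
c(S) = -3 + S²
c(-7)*149 = (-3 + (-7)²)*149 = (-3 + 49)*149 = 46*149 = 6854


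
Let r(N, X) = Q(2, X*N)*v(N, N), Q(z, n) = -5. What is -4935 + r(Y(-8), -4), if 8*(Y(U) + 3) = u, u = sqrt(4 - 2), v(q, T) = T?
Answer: -4920 - 5*sqrt(2)/8 ≈ -4920.9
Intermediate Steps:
u = sqrt(2) ≈ 1.4142
Y(U) = -3 + sqrt(2)/8
r(N, X) = -5*N
-4935 + r(Y(-8), -4) = -4935 - 5*(-3 + sqrt(2)/8) = -4935 + (15 - 5*sqrt(2)/8) = -4920 - 5*sqrt(2)/8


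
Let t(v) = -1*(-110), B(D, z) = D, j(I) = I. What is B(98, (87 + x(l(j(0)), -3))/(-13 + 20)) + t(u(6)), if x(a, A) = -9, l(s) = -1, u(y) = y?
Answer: 208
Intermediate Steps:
t(v) = 110
B(98, (87 + x(l(j(0)), -3))/(-13 + 20)) + t(u(6)) = 98 + 110 = 208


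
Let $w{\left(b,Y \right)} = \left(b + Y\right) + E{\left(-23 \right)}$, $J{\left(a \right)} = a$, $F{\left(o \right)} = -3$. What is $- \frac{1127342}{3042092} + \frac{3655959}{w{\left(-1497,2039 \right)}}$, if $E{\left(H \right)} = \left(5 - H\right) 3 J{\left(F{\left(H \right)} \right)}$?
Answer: $\frac{1390179587131}{110275835} \approx 12606.0$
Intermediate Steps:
$E{\left(H \right)} = -45 + 9 H$ ($E{\left(H \right)} = \left(5 - H\right) 3 \left(-3\right) = \left(15 - 3 H\right) \left(-3\right) = -45 + 9 H$)
$w{\left(b,Y \right)} = -252 + Y + b$ ($w{\left(b,Y \right)} = \left(b + Y\right) + \left(-45 + 9 \left(-23\right)\right) = \left(Y + b\right) - 252 = -252 + Y + b$)
$- \frac{1127342}{3042092} + \frac{3655959}{w{\left(-1497,2039 \right)}} = - \frac{1127342}{3042092} + \frac{3655959}{-252 + 2039 - 1497} = \left(-1127342\right) \frac{1}{3042092} + \frac{3655959}{290} = - \frac{563671}{1521046} + 3655959 \cdot \frac{1}{290} = - \frac{563671}{1521046} + \frac{3655959}{290} = \frac{1390179587131}{110275835}$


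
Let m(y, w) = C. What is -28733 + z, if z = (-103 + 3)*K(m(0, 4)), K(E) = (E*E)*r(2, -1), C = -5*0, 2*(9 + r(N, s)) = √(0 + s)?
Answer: -28733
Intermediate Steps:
r(N, s) = -9 + √s/2 (r(N, s) = -9 + √(0 + s)/2 = -9 + √s/2)
C = 0
m(y, w) = 0
K(E) = E²*(-9 + I/2) (K(E) = (E*E)*(-9 + √(-1)/2) = E²*(-9 + I/2))
z = 0 (z = (-103 + 3)*((½)*0²*(-18 + I)) = -50*0*(-18 + I) = -100*0 = 0)
-28733 + z = -28733 + 0 = -28733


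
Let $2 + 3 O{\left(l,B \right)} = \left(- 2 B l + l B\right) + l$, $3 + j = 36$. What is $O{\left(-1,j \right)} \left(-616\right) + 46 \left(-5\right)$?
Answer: $-6390$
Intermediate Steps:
$j = 33$ ($j = -3 + 36 = 33$)
$O{\left(l,B \right)} = - \frac{2}{3} + \frac{l}{3} - \frac{B l}{3}$ ($O{\left(l,B \right)} = - \frac{2}{3} + \frac{\left(- 2 B l + l B\right) + l}{3} = - \frac{2}{3} + \frac{\left(- 2 B l + B l\right) + l}{3} = - \frac{2}{3} + \frac{- B l + l}{3} = - \frac{2}{3} + \frac{l - B l}{3} = - \frac{2}{3} - \left(- \frac{l}{3} + \frac{B l}{3}\right) = - \frac{2}{3} + \frac{l}{3} - \frac{B l}{3}$)
$O{\left(-1,j \right)} \left(-616\right) + 46 \left(-5\right) = \left(- \frac{2}{3} + \frac{1}{3} \left(-1\right) - 11 \left(-1\right)\right) \left(-616\right) + 46 \left(-5\right) = \left(- \frac{2}{3} - \frac{1}{3} + 11\right) \left(-616\right) - 230 = 10 \left(-616\right) - 230 = -6160 - 230 = -6390$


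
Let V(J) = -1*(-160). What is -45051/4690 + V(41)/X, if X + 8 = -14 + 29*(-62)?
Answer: -591023/60970 ≈ -9.6937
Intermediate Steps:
X = -1820 (X = -8 + (-14 + 29*(-62)) = -8 + (-14 - 1798) = -8 - 1812 = -1820)
V(J) = 160
-45051/4690 + V(41)/X = -45051/4690 + 160/(-1820) = -45051*1/4690 + 160*(-1/1820) = -45051/4690 - 8/91 = -591023/60970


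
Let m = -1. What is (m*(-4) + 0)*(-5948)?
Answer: -23792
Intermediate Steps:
(m*(-4) + 0)*(-5948) = (-1*(-4) + 0)*(-5948) = (4 + 0)*(-5948) = 4*(-5948) = -23792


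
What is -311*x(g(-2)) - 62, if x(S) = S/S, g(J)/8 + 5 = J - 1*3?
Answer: -373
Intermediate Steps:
g(J) = -64 + 8*J (g(J) = -40 + 8*(J - 1*3) = -40 + 8*(J - 3) = -40 + 8*(-3 + J) = -40 + (-24 + 8*J) = -64 + 8*J)
x(S) = 1
-311*x(g(-2)) - 62 = -311*1 - 62 = -311 - 62 = -373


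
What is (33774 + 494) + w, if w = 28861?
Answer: 63129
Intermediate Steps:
(33774 + 494) + w = (33774 + 494) + 28861 = 34268 + 28861 = 63129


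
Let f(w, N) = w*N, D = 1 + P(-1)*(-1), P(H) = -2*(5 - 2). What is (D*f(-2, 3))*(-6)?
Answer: 252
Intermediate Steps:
P(H) = -6 (P(H) = -2*3 = -6)
D = 7 (D = 1 - 6*(-1) = 1 + 6 = 7)
f(w, N) = N*w
(D*f(-2, 3))*(-6) = (7*(3*(-2)))*(-6) = (7*(-6))*(-6) = -42*(-6) = 252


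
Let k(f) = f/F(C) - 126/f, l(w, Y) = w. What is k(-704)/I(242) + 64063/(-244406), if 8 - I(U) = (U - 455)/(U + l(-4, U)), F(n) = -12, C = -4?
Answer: 867860136193/136595580528 ≈ 6.3535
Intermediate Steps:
I(U) = 8 - (-455 + U)/(-4 + U) (I(U) = 8 - (U - 455)/(U - 4) = 8 - (-455 + U)/(-4 + U))
k(f) = -126/f - f/12 (k(f) = f/(-12) - 126/f = f*(-1/12) - 126/f = -f/12 - 126/f = -126/f - f/12)
k(-704)/I(242) + 64063/(-244406) = (-126/(-704) - 1/12*(-704))/(((423 + 7*242)/(-4 + 242))) + 64063/(-244406) = (-126*(-1/704) + 176/3)/(((423 + 1694)/238)) + 64063*(-1/244406) = (63/352 + 176/3)/(((1/238)*2117)) - 64063/244406 = 62141/(1056*(2117/238)) - 64063/244406 = (62141/1056)*(238/2117) - 64063/244406 = 7394779/1117776 - 64063/244406 = 867860136193/136595580528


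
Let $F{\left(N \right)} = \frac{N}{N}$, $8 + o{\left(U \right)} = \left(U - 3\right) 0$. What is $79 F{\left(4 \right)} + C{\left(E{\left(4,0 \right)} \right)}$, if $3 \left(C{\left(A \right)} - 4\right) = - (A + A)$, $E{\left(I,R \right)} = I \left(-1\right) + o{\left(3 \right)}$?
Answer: $91$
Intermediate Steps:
$o{\left(U \right)} = -8$ ($o{\left(U \right)} = -8 + \left(U - 3\right) 0 = -8 + \left(-3 + U\right) 0 = -8 + 0 = -8$)
$F{\left(N \right)} = 1$
$E{\left(I,R \right)} = -8 - I$ ($E{\left(I,R \right)} = I \left(-1\right) - 8 = - I - 8 = -8 - I$)
$C{\left(A \right)} = 4 - \frac{2 A}{3}$ ($C{\left(A \right)} = 4 + \frac{\left(-1\right) \left(A + A\right)}{3} = 4 + \frac{\left(-1\right) 2 A}{3} = 4 + \frac{\left(-2\right) A}{3} = 4 - \frac{2 A}{3}$)
$79 F{\left(4 \right)} + C{\left(E{\left(4,0 \right)} \right)} = 79 \cdot 1 - \left(-4 + \frac{2 \left(-8 - 4\right)}{3}\right) = 79 - \left(-4 + \frac{2 \left(-8 - 4\right)}{3}\right) = 79 + \left(4 - -8\right) = 79 + \left(4 + 8\right) = 79 + 12 = 91$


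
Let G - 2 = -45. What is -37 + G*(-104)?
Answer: 4435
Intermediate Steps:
G = -43 (G = 2 - 45 = -43)
-37 + G*(-104) = -37 - 43*(-104) = -37 + 4472 = 4435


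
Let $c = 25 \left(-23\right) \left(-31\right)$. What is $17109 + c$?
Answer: $34934$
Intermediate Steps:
$c = 17825$ ($c = \left(-575\right) \left(-31\right) = 17825$)
$17109 + c = 17109 + 17825 = 34934$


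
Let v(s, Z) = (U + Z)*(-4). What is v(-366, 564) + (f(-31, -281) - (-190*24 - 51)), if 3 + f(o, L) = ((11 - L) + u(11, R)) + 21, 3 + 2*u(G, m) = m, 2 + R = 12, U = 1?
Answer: 5329/2 ≈ 2664.5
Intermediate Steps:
R = 10 (R = -2 + 12 = 10)
u(G, m) = -3/2 + m/2
v(s, Z) = -4 - 4*Z (v(s, Z) = (1 + Z)*(-4) = -4 - 4*Z)
f(o, L) = 65/2 - L (f(o, L) = -3 + (((11 - L) + (-3/2 + (1/2)*10)) + 21) = -3 + (((11 - L) + (-3/2 + 5)) + 21) = -3 + (((11 - L) + 7/2) + 21) = -3 + ((29/2 - L) + 21) = -3 + (71/2 - L) = 65/2 - L)
v(-366, 564) + (f(-31, -281) - (-190*24 - 51)) = (-4 - 4*564) + ((65/2 - 1*(-281)) - (-190*24 - 51)) = (-4 - 2256) + ((65/2 + 281) - (-4560 - 51)) = -2260 + (627/2 - 1*(-4611)) = -2260 + (627/2 + 4611) = -2260 + 9849/2 = 5329/2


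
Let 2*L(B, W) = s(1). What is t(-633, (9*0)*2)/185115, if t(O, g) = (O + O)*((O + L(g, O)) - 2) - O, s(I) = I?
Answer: 53594/12341 ≈ 4.3428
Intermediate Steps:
L(B, W) = 1/2 (L(B, W) = (1/2)*1 = 1/2)
t(O, g) = -O + 2*O*(-3/2 + O) (t(O, g) = (O + O)*((O + 1/2) - 2) - O = (2*O)*((1/2 + O) - 2) - O = (2*O)*(-3/2 + O) - O = 2*O*(-3/2 + O) - O = -O + 2*O*(-3/2 + O))
t(-633, (9*0)*2)/185115 = (2*(-633)*(-2 - 633))/185115 = (2*(-633)*(-635))*(1/185115) = 803910*(1/185115) = 53594/12341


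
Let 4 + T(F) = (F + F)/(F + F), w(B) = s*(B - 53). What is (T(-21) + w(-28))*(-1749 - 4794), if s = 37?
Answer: 19629000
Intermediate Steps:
w(B) = -1961 + 37*B (w(B) = 37*(B - 53) = 37*(-53 + B) = -1961 + 37*B)
T(F) = -3 (T(F) = -4 + (F + F)/(F + F) = -4 + (2*F)/((2*F)) = -4 + (2*F)*(1/(2*F)) = -4 + 1 = -3)
(T(-21) + w(-28))*(-1749 - 4794) = (-3 + (-1961 + 37*(-28)))*(-1749 - 4794) = (-3 + (-1961 - 1036))*(-6543) = (-3 - 2997)*(-6543) = -3000*(-6543) = 19629000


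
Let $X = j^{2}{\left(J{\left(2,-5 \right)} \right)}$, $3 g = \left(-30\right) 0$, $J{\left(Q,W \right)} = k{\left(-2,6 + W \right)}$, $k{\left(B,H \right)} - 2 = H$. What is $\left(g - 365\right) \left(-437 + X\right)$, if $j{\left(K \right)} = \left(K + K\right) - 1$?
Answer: $150380$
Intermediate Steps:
$k{\left(B,H \right)} = 2 + H$
$J{\left(Q,W \right)} = 8 + W$ ($J{\left(Q,W \right)} = 2 + \left(6 + W\right) = 8 + W$)
$j{\left(K \right)} = -1 + 2 K$ ($j{\left(K \right)} = 2 K - 1 = -1 + 2 K$)
$g = 0$ ($g = \frac{\left(-30\right) 0}{3} = \frac{1}{3} \cdot 0 = 0$)
$X = 25$ ($X = \left(-1 + 2 \left(8 - 5\right)\right)^{2} = \left(-1 + 2 \cdot 3\right)^{2} = \left(-1 + 6\right)^{2} = 5^{2} = 25$)
$\left(g - 365\right) \left(-437 + X\right) = \left(0 - 365\right) \left(-437 + 25\right) = \left(-365\right) \left(-412\right) = 150380$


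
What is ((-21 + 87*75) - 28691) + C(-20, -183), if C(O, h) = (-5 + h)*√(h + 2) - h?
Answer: -22004 - 188*I*√181 ≈ -22004.0 - 2529.3*I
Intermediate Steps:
C(O, h) = -h + √(2 + h)*(-5 + h) (C(O, h) = (-5 + h)*√(2 + h) - h = √(2 + h)*(-5 + h) - h = -h + √(2 + h)*(-5 + h))
((-21 + 87*75) - 28691) + C(-20, -183) = ((-21 + 87*75) - 28691) + (-1*(-183) - 5*√(2 - 183) - 183*√(2 - 183)) = ((-21 + 6525) - 28691) + (183 - 5*I*√181 - 183*I*√181) = (6504 - 28691) + (183 - 5*I*√181 - 183*I*√181) = -22187 + (183 - 5*I*√181 - 183*I*√181) = -22187 + (183 - 188*I*√181) = -22004 - 188*I*√181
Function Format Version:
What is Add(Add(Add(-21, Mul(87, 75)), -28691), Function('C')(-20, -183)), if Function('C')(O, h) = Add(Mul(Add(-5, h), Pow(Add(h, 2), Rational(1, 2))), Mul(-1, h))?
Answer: Add(-22004, Mul(-188, I, Pow(181, Rational(1, 2)))) ≈ Add(-22004., Mul(-2529.3, I))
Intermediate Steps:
Function('C')(O, h) = Add(Mul(-1, h), Mul(Pow(Add(2, h), Rational(1, 2)), Add(-5, h))) (Function('C')(O, h) = Add(Mul(Add(-5, h), Pow(Add(2, h), Rational(1, 2))), Mul(-1, h)) = Add(Mul(Pow(Add(2, h), Rational(1, 2)), Add(-5, h)), Mul(-1, h)) = Add(Mul(-1, h), Mul(Pow(Add(2, h), Rational(1, 2)), Add(-5, h))))
Add(Add(Add(-21, Mul(87, 75)), -28691), Function('C')(-20, -183)) = Add(Add(Add(-21, Mul(87, 75)), -28691), Add(Mul(-1, -183), Mul(-5, Pow(Add(2, -183), Rational(1, 2))), Mul(-183, Pow(Add(2, -183), Rational(1, 2))))) = Add(Add(Add(-21, 6525), -28691), Add(183, Mul(-5, Pow(-181, Rational(1, 2))), Mul(-183, Pow(-181, Rational(1, 2))))) = Add(Add(6504, -28691), Add(183, Mul(-5, Mul(I, Pow(181, Rational(1, 2)))), Mul(-183, Mul(I, Pow(181, Rational(1, 2)))))) = Add(-22187, Add(183, Mul(-5, I, Pow(181, Rational(1, 2))), Mul(-183, I, Pow(181, Rational(1, 2))))) = Add(-22187, Add(183, Mul(-188, I, Pow(181, Rational(1, 2))))) = Add(-22004, Mul(-188, I, Pow(181, Rational(1, 2))))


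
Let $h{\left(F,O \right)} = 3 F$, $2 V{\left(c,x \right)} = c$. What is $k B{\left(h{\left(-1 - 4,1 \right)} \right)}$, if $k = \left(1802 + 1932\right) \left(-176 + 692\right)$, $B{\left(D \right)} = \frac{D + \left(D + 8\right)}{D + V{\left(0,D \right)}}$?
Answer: $\frac{14129456}{5} \approx 2.8259 \cdot 10^{6}$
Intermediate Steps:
$V{\left(c,x \right)} = \frac{c}{2}$
$B{\left(D \right)} = \frac{8 + 2 D}{D}$ ($B{\left(D \right)} = \frac{D + \left(D + 8\right)}{D + \frac{1}{2} \cdot 0} = \frac{D + \left(8 + D\right)}{D + 0} = \frac{8 + 2 D}{D}$)
$k = 1926744$ ($k = 3734 \cdot 516 = 1926744$)
$k B{\left(h{\left(-1 - 4,1 \right)} \right)} = 1926744 \left(2 + \frac{8}{3 \left(-1 - 4\right)}\right) = 1926744 \left(2 + \frac{8}{3 \left(-5\right)}\right) = 1926744 \left(2 + \frac{8}{-15}\right) = 1926744 \left(2 + 8 \left(- \frac{1}{15}\right)\right) = 1926744 \left(2 - \frac{8}{15}\right) = 1926744 \cdot \frac{22}{15} = \frac{14129456}{5}$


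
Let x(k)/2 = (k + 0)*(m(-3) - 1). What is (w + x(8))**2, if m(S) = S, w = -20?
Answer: 7056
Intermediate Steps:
x(k) = -8*k (x(k) = 2*((k + 0)*(-3 - 1)) = 2*(k*(-4)) = 2*(-4*k) = -8*k)
(w + x(8))**2 = (-20 - 8*8)**2 = (-20 - 64)**2 = (-84)**2 = 7056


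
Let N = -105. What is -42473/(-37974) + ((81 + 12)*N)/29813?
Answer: 127918777/161731266 ≈ 0.79093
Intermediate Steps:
-42473/(-37974) + ((81 + 12)*N)/29813 = -42473/(-37974) + ((81 + 12)*(-105))/29813 = -42473*(-1/37974) + (93*(-105))*(1/29813) = 42473/37974 - 9765*1/29813 = 42473/37974 - 1395/4259 = 127918777/161731266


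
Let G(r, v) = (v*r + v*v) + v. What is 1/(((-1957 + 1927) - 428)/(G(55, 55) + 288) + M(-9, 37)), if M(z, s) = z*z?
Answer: 6393/517375 ≈ 0.012357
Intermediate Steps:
G(r, v) = v + v² + r*v (G(r, v) = (r*v + v²) + v = (v² + r*v) + v = v + v² + r*v)
M(z, s) = z²
1/(((-1957 + 1927) - 428)/(G(55, 55) + 288) + M(-9, 37)) = 1/(((-1957 + 1927) - 428)/(55*(1 + 55 + 55) + 288) + (-9)²) = 1/((-30 - 428)/(55*111 + 288) + 81) = 1/(-458/(6105 + 288) + 81) = 1/(-458/6393 + 81) = 1/(517375/6393) = 6393/517375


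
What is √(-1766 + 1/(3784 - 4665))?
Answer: I*√1370701207/881 ≈ 42.024*I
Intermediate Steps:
√(-1766 + 1/(3784 - 4665)) = √(-1766 + 1/(-881)) = √(-1766 - 1/881) = √(-1555847/881) = I*√1370701207/881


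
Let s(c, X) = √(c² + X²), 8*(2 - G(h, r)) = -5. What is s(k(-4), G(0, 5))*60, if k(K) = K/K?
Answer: 15*√505/2 ≈ 168.54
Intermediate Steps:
k(K) = 1
G(h, r) = 21/8 (G(h, r) = 2 - ⅛*(-5) = 2 + 5/8 = 21/8)
s(c, X) = √(X² + c²)
s(k(-4), G(0, 5))*60 = √((21/8)² + 1²)*60 = √(441/64 + 1)*60 = √(505/64)*60 = (√505/8)*60 = 15*√505/2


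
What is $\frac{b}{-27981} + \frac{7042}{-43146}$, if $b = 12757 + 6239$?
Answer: $- \frac{56480201}{67070457} \approx -0.8421$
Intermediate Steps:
$b = 18996$
$\frac{b}{-27981} + \frac{7042}{-43146} = \frac{18996}{-27981} + \frac{7042}{-43146} = 18996 \left(- \frac{1}{27981}\right) + 7042 \left(- \frac{1}{43146}\right) = - \frac{6332}{9327} - \frac{3521}{21573} = - \frac{56480201}{67070457}$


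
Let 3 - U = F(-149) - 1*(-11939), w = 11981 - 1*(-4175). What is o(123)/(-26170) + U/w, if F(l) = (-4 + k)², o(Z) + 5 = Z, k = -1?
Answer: -157462889/211401260 ≈ -0.74485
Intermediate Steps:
o(Z) = -5 + Z
w = 16156 (w = 11981 + 4175 = 16156)
F(l) = 25 (F(l) = (-4 - 1)² = (-5)² = 25)
U = -11961 (U = 3 - (25 - 1*(-11939)) = 3 - (25 + 11939) = 3 - 1*11964 = 3 - 11964 = -11961)
o(123)/(-26170) + U/w = (-5 + 123)/(-26170) - 11961/16156 = 118*(-1/26170) - 11961*1/16156 = -59/13085 - 11961/16156 = -157462889/211401260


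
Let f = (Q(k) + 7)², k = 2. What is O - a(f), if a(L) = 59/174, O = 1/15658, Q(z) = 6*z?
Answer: -230912/681123 ≈ -0.33902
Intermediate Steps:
O = 1/15658 ≈ 6.3865e-5
f = 361 (f = (6*2 + 7)² = (12 + 7)² = 19² = 361)
a(L) = 59/174 (a(L) = 59*(1/174) = 59/174)
O - a(f) = 1/15658 - 1*59/174 = 1/15658 - 59/174 = -230912/681123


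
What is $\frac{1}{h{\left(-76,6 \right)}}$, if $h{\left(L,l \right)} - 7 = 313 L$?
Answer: $- \frac{1}{23781} \approx -4.205 \cdot 10^{-5}$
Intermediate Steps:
$h{\left(L,l \right)} = 7 + 313 L$
$\frac{1}{h{\left(-76,6 \right)}} = \frac{1}{7 + 313 \left(-76\right)} = \frac{1}{7 - 23788} = \frac{1}{-23781} = - \frac{1}{23781}$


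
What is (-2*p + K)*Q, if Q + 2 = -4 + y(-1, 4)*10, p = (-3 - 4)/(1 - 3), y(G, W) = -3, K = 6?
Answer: 36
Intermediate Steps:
p = 7/2 (p = -7/(-2) = -7*(-1/2) = 7/2 ≈ 3.5000)
Q = -36 (Q = -2 + (-4 - 3*10) = -2 + (-4 - 30) = -2 - 34 = -36)
(-2*p + K)*Q = (-2*7/2 + 6)*(-36) = (-7 + 6)*(-36) = -1*(-36) = 36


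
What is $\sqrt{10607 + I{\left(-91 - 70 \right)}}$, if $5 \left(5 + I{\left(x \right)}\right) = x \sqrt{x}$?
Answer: $\frac{\sqrt{265050 - 805 i \sqrt{161}}}{5} \approx 102.99 - 1.9836 i$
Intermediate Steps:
$I{\left(x \right)} = -5 + \frac{x^{\frac{3}{2}}}{5}$ ($I{\left(x \right)} = -5 + \frac{x \sqrt{x}}{5} = -5 + \frac{x^{\frac{3}{2}}}{5}$)
$\sqrt{10607 + I{\left(-91 - 70 \right)}} = \sqrt{10607 - \left(5 - \frac{\left(-91 - 70\right)^{\frac{3}{2}}}{5}\right)} = \sqrt{10607 - \left(5 - \frac{\left(-161\right)^{\frac{3}{2}}}{5}\right)} = \sqrt{10607 - \left(5 - \frac{\left(-161\right) i \sqrt{161}}{5}\right)} = \sqrt{10607 - \left(5 + \frac{161 i \sqrt{161}}{5}\right)} = \sqrt{10602 - \frac{161 i \sqrt{161}}{5}}$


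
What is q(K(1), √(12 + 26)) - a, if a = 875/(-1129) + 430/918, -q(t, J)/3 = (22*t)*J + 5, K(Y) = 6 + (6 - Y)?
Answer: -7614275/518211 - 726*√38 ≈ -4490.1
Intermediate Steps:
K(Y) = 12 - Y
q(t, J) = -15 - 66*J*t (q(t, J) = -3*((22*t)*J + 5) = -3*(22*J*t + 5) = -3*(5 + 22*J*t) = -15 - 66*J*t)
a = -158890/518211 (a = 875*(-1/1129) + 430*(1/918) = -875/1129 + 215/459 = -158890/518211 ≈ -0.30661)
q(K(1), √(12 + 26)) - a = (-15 - 66*√(12 + 26)*(12 - 1*1)) - 1*(-158890/518211) = (-15 - 66*√38*(12 - 1)) + 158890/518211 = (-15 - 66*√38*11) + 158890/518211 = (-15 - 726*√38) + 158890/518211 = -7614275/518211 - 726*√38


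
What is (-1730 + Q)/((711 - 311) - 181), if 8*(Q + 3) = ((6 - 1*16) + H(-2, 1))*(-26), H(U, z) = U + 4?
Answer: -569/73 ≈ -7.7945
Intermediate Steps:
H(U, z) = 4 + U
Q = 23 (Q = -3 + (((6 - 1*16) + (4 - 2))*(-26))/8 = -3 + (((6 - 16) + 2)*(-26))/8 = -3 + ((-10 + 2)*(-26))/8 = -3 + (-8*(-26))/8 = -3 + (⅛)*208 = -3 + 26 = 23)
(-1730 + Q)/((711 - 311) - 181) = (-1730 + 23)/((711 - 311) - 181) = -1707/(400 - 181) = -1707/219 = -1707*1/219 = -569/73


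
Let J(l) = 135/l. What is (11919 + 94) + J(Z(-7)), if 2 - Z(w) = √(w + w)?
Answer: 12028 + 15*I*√14/2 ≈ 12028.0 + 28.062*I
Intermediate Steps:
Z(w) = 2 - √2*√w (Z(w) = 2 - √(w + w) = 2 - √(2*w) = 2 - √2*√w)
(11919 + 94) + J(Z(-7)) = (11919 + 94) + 135/(2 - √2*√(-7)) = 12013 + 135/(2 - √2*I*√7) = 12013 + 135/(2 - I*√14)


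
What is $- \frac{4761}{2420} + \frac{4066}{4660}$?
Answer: $- \frac{617327}{563860} \approx -1.0948$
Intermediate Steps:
$- \frac{4761}{2420} + \frac{4066}{4660} = \left(-4761\right) \frac{1}{2420} + 4066 \cdot \frac{1}{4660} = - \frac{4761}{2420} + \frac{2033}{2330} = - \frac{617327}{563860}$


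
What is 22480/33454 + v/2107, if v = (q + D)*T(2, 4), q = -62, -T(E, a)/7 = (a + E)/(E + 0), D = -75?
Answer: 238559/117089 ≈ 2.0374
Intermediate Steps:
T(E, a) = -7*(E + a)/E (T(E, a) = -7*(a + E)/(E + 0) = -7*(E + a)/E)
v = 2877 (v = (-62 - 75)*(-7 - 7*4/2) = -137*(-7 - 7*4*½) = -137*(-7 - 14) = -137*(-21) = 2877)
22480/33454 + v/2107 = 22480/33454 + 2877/2107 = 22480*(1/33454) + 2877*(1/2107) = 11240/16727 + 411/301 = 238559/117089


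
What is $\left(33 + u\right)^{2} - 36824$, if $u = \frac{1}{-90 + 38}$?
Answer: $- \frac{96630871}{2704} \approx -35736.0$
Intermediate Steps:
$u = - \frac{1}{52}$ ($u = \frac{1}{-52} = - \frac{1}{52} \approx -0.019231$)
$\left(33 + u\right)^{2} - 36824 = \left(33 - \frac{1}{52}\right)^{2} - 36824 = \left(\frac{1715}{52}\right)^{2} - 36824 = \frac{2941225}{2704} - 36824 = - \frac{96630871}{2704}$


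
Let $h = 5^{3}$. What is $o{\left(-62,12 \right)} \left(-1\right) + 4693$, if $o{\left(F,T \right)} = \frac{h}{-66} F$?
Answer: $\frac{150994}{33} \approx 4575.6$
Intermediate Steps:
$h = 125$
$o{\left(F,T \right)} = - \frac{125 F}{66}$ ($o{\left(F,T \right)} = \frac{125}{-66} F = 125 \left(- \frac{1}{66}\right) F = - \frac{125 F}{66}$)
$o{\left(-62,12 \right)} \left(-1\right) + 4693 = \left(- \frac{125}{66}\right) \left(-62\right) \left(-1\right) + 4693 = \frac{3875}{33} \left(-1\right) + 4693 = - \frac{3875}{33} + 4693 = \frac{150994}{33}$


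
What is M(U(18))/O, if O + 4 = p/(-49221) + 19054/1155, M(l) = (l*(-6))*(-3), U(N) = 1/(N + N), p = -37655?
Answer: 2707155/71804518 ≈ 0.037702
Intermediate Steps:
U(N) = 1/(2*N)
M(l) = 18*l (M(l) = -6*l*(-3) = 18*l)
O = 35902259/2707155 (O = -4 + (-37655/(-49221) + 19054/1155) = -4 + (-37655*(-1/49221) + 19054*(1/1155)) = -4 + (37655/49221 + 2722/165) = -4 + 46730879/2707155 = 35902259/2707155 ≈ 13.262)
M(U(18))/O = (18*((½)/18))/(35902259/2707155) = (18*((½)*(1/18)))*(2707155/35902259) = (18*(1/36))*(2707155/35902259) = (½)*(2707155/35902259) = 2707155/71804518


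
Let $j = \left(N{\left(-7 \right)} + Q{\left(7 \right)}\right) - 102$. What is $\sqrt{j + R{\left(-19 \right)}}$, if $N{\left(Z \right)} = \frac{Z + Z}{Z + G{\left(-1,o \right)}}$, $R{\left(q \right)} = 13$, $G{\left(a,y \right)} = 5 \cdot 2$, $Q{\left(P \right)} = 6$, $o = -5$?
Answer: $\frac{i \sqrt{789}}{3} \approx 9.3631 i$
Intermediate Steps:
$G{\left(a,y \right)} = 10$
$N{\left(Z \right)} = \frac{2 Z}{10 + Z}$ ($N{\left(Z \right)} = \frac{Z + Z}{Z + 10} = \frac{2 Z}{10 + Z}$)
$j = - \frac{302}{3}$ ($j = \left(2 \left(-7\right) \frac{1}{10 - 7} + 6\right) - 102 = \left(2 \left(-7\right) \frac{1}{3} + 6\right) - 102 = \left(- \frac{14}{3} + 6\right) - 102 = \frac{4}{3} - 102 = - \frac{302}{3} \approx -100.67$)
$\sqrt{j + R{\left(-19 \right)}} = \sqrt{- \frac{302}{3} + 13} = \sqrt{- \frac{263}{3}} = \frac{i \sqrt{789}}{3}$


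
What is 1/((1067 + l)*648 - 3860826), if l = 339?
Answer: -1/2949738 ≈ -3.3901e-7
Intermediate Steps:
1/((1067 + l)*648 - 3860826) = 1/((1067 + 339)*648 - 3860826) = 1/(1406*648 - 3860826) = 1/(911088 - 3860826) = 1/(-2949738) = -1/2949738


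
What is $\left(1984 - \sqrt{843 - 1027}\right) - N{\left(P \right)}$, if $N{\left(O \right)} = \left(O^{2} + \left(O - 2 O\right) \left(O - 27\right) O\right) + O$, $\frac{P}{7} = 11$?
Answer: $292428 - 2 i \sqrt{46} \approx 2.9243 \cdot 10^{5} - 13.565 i$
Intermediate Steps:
$P = 77$ ($P = 7 \cdot 11 = 77$)
$N{\left(O \right)} = O + O^{2} - O^{2} \left(-27 + O\right)$ ($N{\left(O \right)} = \left(O^{2} + - O \left(-27 + O\right) O\right) + O = \left(O^{2} - O^{2} \left(-27 + O\right)\right) + O = O + O^{2} - O^{2} \left(-27 + O\right)$)
$\left(1984 - \sqrt{843 - 1027}\right) - N{\left(P \right)} = \left(1984 - \sqrt{843 - 1027}\right) - 77 \left(1 - 77^{2} + 28 \cdot 77\right) = \left(1984 - \sqrt{-184}\right) - 77 \left(1 - 5929 + 2156\right) = \left(1984 - 2 i \sqrt{46}\right) - 77 \left(1 - 5929 + 2156\right) = \left(1984 - 2 i \sqrt{46}\right) - 77 \left(-3772\right) = \left(1984 - 2 i \sqrt{46}\right) - -290444 = \left(1984 - 2 i \sqrt{46}\right) + 290444 = 292428 - 2 i \sqrt{46}$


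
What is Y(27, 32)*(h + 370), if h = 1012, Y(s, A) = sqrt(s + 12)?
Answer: 1382*sqrt(39) ≈ 8630.6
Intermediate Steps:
Y(s, A) = sqrt(12 + s)
Y(27, 32)*(h + 370) = sqrt(12 + 27)*(1012 + 370) = sqrt(39)*1382 = 1382*sqrt(39)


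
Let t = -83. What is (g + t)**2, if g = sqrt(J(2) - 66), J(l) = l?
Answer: 6825 - 1328*I ≈ 6825.0 - 1328.0*I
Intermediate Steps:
g = 8*I (g = sqrt(2 - 66) = sqrt(-64) = 8*I ≈ 8.0*I)
(g + t)**2 = (8*I - 83)**2 = (-83 + 8*I)**2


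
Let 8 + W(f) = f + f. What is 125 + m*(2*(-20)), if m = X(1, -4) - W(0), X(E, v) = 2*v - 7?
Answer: 405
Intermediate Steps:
X(E, v) = -7 + 2*v
W(f) = -8 + 2*f (W(f) = -8 + (f + f) = -8 + 2*f)
m = -7 (m = (-7 + 2*(-4)) - (-8 + 2*0) = (-7 - 8) - (-8 + 0) = -15 - 1*(-8) = -15 + 8 = -7)
125 + m*(2*(-20)) = 125 - 14*(-20) = 125 - 7*(-40) = 125 + 280 = 405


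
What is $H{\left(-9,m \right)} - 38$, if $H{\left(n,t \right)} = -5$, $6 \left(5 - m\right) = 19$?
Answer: $-43$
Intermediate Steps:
$m = \frac{11}{6}$ ($m = 5 - \frac{19}{6} = \frac{11}{6} \approx 1.8333$)
$H{\left(-9,m \right)} - 38 = -5 - 38 = -43$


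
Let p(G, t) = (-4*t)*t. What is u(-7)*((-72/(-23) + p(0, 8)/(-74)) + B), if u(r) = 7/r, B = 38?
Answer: -37946/851 ≈ -44.590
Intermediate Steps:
p(G, t) = -4*t²
u(-7)*((-72/(-23) + p(0, 8)/(-74)) + B) = (7/(-7))*((-72/(-23) - 4*8²/(-74)) + 38) = (7*(-⅐))*((-72*(-1/23) - 4*64*(-1/74)) + 38) = -((72/23 - 256*(-1/74)) + 38) = -((72/23 + 128/37) + 38) = -(5608/851 + 38) = -1*37946/851 = -37946/851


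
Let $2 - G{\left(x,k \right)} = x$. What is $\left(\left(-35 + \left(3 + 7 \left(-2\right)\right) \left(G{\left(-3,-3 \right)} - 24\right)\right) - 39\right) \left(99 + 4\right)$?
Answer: $13905$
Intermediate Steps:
$G{\left(x,k \right)} = 2 - x$
$\left(\left(-35 + \left(3 + 7 \left(-2\right)\right) \left(G{\left(-3,-3 \right)} - 24\right)\right) - 39\right) \left(99 + 4\right) = \left(\left(-35 + \left(3 + 7 \left(-2\right)\right) \left(\left(2 - -3\right) - 24\right)\right) - 39\right) \left(99 + 4\right) = \left(\left(-35 + \left(3 - 14\right) \left(\left(2 + 3\right) - 24\right)\right) - 39\right) 103 = \left(\left(-35 - 11 \left(5 - 24\right)\right) - 39\right) 103 = \left(\left(-35 - -209\right) - 39\right) 103 = \left(\left(-35 + 209\right) - 39\right) 103 = \left(174 - 39\right) 103 = 135 \cdot 103 = 13905$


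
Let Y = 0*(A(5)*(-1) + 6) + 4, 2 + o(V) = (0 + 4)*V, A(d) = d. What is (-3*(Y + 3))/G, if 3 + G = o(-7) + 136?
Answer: -21/103 ≈ -0.20388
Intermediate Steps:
o(V) = -2 + 4*V (o(V) = -2 + (0 + 4)*V = -2 + 4*V)
G = 103 (G = -3 + ((-2 + 4*(-7)) + 136) = -3 + ((-2 - 28) + 136) = -3 + (-30 + 136) = -3 + 106 = 103)
Y = 4 (Y = 0*(5*(-1) + 6) + 4 = 0*(-5 + 6) + 4 = 0*1 + 4 = 0 + 4 = 4)
(-3*(Y + 3))/G = -3*(4 + 3)/103 = -3*7*(1/103) = -21*1/103 = -21/103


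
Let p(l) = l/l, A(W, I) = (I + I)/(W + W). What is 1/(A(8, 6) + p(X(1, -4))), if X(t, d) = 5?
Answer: 4/7 ≈ 0.57143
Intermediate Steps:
A(W, I) = I/W (A(W, I) = (2*I)/((2*W)) = (2*I)*(1/(2*W)) = I/W)
p(l) = 1
1/(A(8, 6) + p(X(1, -4))) = 1/(6/8 + 1) = 1/(6*(⅛) + 1) = 1/(¾ + 1) = 1/(7/4) = 1*(4/7) = 4/7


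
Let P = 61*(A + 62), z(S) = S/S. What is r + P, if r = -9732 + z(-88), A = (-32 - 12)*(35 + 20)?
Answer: -153569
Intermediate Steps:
z(S) = 1
A = -2420 (A = -44*55 = -2420)
r = -9731 (r = -9732 + 1 = -9731)
P = -143838 (P = 61*(-2420 + 62) = 61*(-2358) = -143838)
r + P = -9731 - 143838 = -153569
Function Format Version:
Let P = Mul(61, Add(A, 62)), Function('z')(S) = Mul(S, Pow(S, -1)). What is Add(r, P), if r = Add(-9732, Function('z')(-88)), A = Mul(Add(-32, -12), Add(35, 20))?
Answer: -153569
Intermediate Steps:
Function('z')(S) = 1
A = -2420 (A = Mul(-44, 55) = -2420)
r = -9731 (r = Add(-9732, 1) = -9731)
P = -143838 (P = Mul(61, Add(-2420, 62)) = Mul(61, -2358) = -143838)
Add(r, P) = Add(-9731, -143838) = -153569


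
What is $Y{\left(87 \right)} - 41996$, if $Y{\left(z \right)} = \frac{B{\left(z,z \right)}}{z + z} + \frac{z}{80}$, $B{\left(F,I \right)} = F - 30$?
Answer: $- \frac{97427437}{2320} \approx -41995.0$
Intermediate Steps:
$B{\left(F,I \right)} = -30 + F$ ($B{\left(F,I \right)} = F - 30 = -30 + F$)
$Y{\left(z \right)} = \frac{z}{80} + \frac{-30 + z}{2 z}$ ($Y{\left(z \right)} = \frac{-30 + z}{z + z} + \frac{z}{80} = \frac{-30 + z}{2 z} + z \frac{1}{80} = \left(-30 + z\right) \frac{1}{2 z} + \frac{z}{80} = \frac{-30 + z}{2 z} + \frac{z}{80} = \frac{z}{80} + \frac{-30 + z}{2 z}$)
$Y{\left(87 \right)} - 41996 = \left(\frac{1}{2} - \frac{15}{87} + \frac{1}{80} \cdot 87\right) - 41996 = \left(\frac{1}{2} - \frac{5}{29} + \frac{87}{80}\right) - 41996 = \frac{3283}{2320} - 41996 = - \frac{97427437}{2320}$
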